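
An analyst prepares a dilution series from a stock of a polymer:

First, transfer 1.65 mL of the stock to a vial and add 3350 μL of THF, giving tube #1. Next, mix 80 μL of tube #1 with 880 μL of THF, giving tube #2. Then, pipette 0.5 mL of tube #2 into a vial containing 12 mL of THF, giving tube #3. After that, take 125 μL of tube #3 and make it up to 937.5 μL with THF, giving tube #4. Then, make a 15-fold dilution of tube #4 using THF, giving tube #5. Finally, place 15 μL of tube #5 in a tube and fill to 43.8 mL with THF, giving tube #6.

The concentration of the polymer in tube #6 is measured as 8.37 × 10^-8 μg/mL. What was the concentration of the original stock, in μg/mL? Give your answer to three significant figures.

Step 1: 1.65 mL + 3350 μL = 5 mL total → factor 5/1.65 = 3.0303
Step 2: 80 μL + 880 μL = 960 μL total → factor 960/80 = 12
Step 3: 0.5 mL + 12 mL = 12.5 mL total → factor 12.5/0.5 = 25
Step 4: 125 μL brought to 937.5 μL → factor 937.5/125 = 7.5
Step 5: 15-fold → factor 15
Step 6: 15 μL brought to 43.8 mL → factor 43800/15 = 2920
Overall dilution factor = 3.0303 × 12 × 25 × 7.5 × 15 × 2920 = 2.9864 × 10^8
Stock = 8.37 × 10^-8 μg/mL × 2.9864 × 10^8 = 25.0 μg/mL

25.0 μg/mL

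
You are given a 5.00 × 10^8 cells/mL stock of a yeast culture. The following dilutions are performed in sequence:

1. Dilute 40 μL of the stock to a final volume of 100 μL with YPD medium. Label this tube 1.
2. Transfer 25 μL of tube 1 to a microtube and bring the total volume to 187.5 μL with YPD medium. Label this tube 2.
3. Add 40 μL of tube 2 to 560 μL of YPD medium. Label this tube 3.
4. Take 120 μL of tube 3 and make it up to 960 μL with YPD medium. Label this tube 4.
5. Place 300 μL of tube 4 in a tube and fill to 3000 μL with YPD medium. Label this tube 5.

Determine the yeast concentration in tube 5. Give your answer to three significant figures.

2.22 × 10^4 cells/mL

Step 1: 40 μL brought to 100 μL → factor 100/40 = 2.5
Step 2: 25 μL brought to 187.5 μL → factor 187.5/25 = 7.5
Step 3: 40 μL + 560 μL = 600 μL total → factor 600/40 = 15
Step 4: 120 μL brought to 960 μL → factor 960/120 = 8
Step 5: 300 μL brought to 3000 μL → factor 3000/300 = 10
Overall dilution factor = 2.5 × 7.5 × 15 × 8 × 10 = 22500
Final = 5.00 × 10^8 cells/mL / 22500 = 2.22 × 10^4 cells/mL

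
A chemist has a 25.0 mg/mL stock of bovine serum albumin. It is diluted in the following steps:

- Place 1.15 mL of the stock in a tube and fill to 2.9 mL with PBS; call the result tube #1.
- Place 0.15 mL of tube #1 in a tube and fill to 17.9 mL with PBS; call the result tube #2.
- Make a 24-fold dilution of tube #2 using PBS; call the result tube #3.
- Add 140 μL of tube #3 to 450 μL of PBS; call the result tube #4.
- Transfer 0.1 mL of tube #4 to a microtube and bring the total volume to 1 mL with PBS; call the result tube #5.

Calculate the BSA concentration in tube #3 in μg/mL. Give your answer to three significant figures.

3.46 μg/mL

Step 1: 1.15 mL brought to 2.9 mL → factor 2.9/1.15 = 2.5217
Step 2: 0.15 mL brought to 17.9 mL → factor 17.9/0.15 = 119.33
Step 3: 24-fold → factor 24
Dilution factor through tube #3 = 2.5217 × 119.33 × 24 = 7222.3
[tube #3] = 25.0 mg/mL / 7222.3 = 0.003462 mg/mL = 3.46 μg/mL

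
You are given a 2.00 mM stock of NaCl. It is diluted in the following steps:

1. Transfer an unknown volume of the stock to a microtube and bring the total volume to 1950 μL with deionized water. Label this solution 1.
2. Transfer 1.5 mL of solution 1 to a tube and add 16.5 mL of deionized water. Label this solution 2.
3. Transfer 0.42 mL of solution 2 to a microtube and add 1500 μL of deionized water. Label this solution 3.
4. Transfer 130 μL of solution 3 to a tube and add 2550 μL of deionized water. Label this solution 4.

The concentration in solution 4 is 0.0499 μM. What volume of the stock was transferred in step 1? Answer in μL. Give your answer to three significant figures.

Step 1: v brought to 1950 μL → factor = 1950 μL/v
Step 2: 1.5 mL + 16.5 mL = 18 mL total → factor 18/1.5 = 12
Step 3: 0.42 mL + 1500 μL = 1.92 mL total → factor 1.92/0.42 = 4.5714
Step 4: 130 μL + 2550 μL = 2680 μL total → factor 2680/130 = 20.615
Product of known-step factors = 1130.9
Overall factor = 2.00 mM / (0.0499 μM) = 40080
Step-1 factor = 40080 / 1130.9 = 35.441
v = 1950 μL / 35.441 = 55.0 μL

55.0 μL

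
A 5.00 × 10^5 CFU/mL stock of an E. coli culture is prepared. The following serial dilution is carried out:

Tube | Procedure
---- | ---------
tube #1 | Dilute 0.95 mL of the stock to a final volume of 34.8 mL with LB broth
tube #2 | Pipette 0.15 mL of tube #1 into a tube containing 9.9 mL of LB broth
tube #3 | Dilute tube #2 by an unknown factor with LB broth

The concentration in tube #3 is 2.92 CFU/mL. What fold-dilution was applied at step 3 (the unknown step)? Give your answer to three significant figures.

69.8-fold

Step 1: 0.95 mL brought to 34.8 mL → factor 34.8/0.95 = 36.632
Step 2: 0.15 mL + 9.9 mL = 10.05 mL total → factor 10.05/0.15 = 67
Step 3: unknown factor x
Product of known-step factors = 2454.3
Overall factor = 5.00 × 10^5 CFU/mL / (2.92 CFU/mL) = 1.7123 × 10^5
x = 1.7123 × 10^5 / 2454.3 = 69.8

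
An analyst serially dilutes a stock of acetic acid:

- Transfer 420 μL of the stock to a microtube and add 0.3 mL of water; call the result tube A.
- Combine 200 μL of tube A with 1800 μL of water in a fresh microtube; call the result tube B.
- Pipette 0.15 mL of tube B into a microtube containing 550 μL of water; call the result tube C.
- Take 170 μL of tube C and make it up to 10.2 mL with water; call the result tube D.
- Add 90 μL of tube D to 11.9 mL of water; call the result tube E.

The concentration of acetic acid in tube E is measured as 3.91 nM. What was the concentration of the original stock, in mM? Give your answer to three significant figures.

Step 1: 420 μL + 0.3 mL = 720 μL total → factor 720/420 = 1.7143
Step 2: 200 μL + 1800 μL = 2000 μL total → factor 2000/200 = 10
Step 3: 0.15 mL + 550 μL = 0.7 mL total → factor 0.7/0.15 = 4.6667
Step 4: 170 μL brought to 10.2 mL → factor 10200/170 = 60
Step 5: 90 μL + 11.9 mL = 11990 μL total → factor 11990/90 = 133.22
Overall dilution factor = 1.7143 × 10 × 4.6667 × 60 × 133.22 = 6.3947 × 10^5
Stock = 3.91 nM × 6.3947 × 10^5 = 2.500 × 10^6 nM = 2.50 mM

2.50 mM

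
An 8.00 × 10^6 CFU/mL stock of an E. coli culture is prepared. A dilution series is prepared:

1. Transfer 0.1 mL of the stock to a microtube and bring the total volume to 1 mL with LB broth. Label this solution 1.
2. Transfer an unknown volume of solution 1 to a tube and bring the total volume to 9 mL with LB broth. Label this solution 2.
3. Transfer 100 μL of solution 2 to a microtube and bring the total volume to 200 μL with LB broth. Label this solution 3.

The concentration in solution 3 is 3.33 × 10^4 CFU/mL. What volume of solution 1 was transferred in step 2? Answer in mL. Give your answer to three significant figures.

0.749 mL

Step 1: 0.1 mL brought to 1 mL → factor 1/0.1 = 10
Step 2: v brought to 9 mL → factor = 9 mL/v
Step 3: 100 μL brought to 200 μL → factor 200/100 = 2
Product of known-step factors = 20
Overall factor = 8.00 × 10^6 CFU/mL / (3.33 × 10^4 CFU/mL) = 240.24
Step-2 factor = 240.24 / 20 = 12.012
v = 9 mL / 12.012 = 0.749 mL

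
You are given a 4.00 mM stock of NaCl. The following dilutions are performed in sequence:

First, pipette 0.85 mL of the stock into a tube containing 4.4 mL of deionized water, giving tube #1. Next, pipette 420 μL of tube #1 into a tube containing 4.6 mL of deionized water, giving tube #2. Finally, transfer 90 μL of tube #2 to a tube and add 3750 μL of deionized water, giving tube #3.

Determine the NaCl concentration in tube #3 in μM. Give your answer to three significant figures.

Step 1: 0.85 mL + 4.4 mL = 5.25 mL total → factor 5.25/0.85 = 6.1765
Step 2: 420 μL + 4.6 mL = 5020 μL total → factor 5020/420 = 11.952
Step 3: 90 μL + 3750 μL = 3840 μL total → factor 3840/90 = 42.667
Overall dilution factor = 6.1765 × 11.952 × 42.667 = 3149.8
Final = 4.00 mM / 3149.8 = 0.001270 mM = 1.27 μM

1.27 μM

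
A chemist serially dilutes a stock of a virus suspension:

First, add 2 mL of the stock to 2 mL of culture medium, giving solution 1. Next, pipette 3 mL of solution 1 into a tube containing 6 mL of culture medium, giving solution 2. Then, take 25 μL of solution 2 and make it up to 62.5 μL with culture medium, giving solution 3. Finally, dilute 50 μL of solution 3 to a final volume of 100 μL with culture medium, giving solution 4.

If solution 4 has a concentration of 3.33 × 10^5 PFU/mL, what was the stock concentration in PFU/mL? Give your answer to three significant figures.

9.99 × 10^6 PFU/mL

Step 1: 2 mL + 2 mL = 4 mL total → factor 4/2 = 2
Step 2: 3 mL + 6 mL = 9 mL total → factor 9/3 = 3
Step 3: 25 μL brought to 62.5 μL → factor 62.5/25 = 2.5
Step 4: 50 μL brought to 100 μL → factor 100/50 = 2
Overall dilution factor = 2 × 3 × 2.5 × 2 = 30
Stock = 3.33 × 10^5 PFU/mL × 30 = 9.99 × 10^6 PFU/mL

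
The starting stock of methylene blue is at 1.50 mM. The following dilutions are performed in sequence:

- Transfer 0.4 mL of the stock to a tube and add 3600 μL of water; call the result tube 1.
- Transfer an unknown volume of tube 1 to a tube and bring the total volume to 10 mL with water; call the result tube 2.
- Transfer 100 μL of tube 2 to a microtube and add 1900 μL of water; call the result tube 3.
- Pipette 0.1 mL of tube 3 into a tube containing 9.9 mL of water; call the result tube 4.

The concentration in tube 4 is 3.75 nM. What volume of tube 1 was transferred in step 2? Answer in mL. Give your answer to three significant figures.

Step 1: 0.4 mL + 3600 μL = 4 mL total → factor 4/0.4 = 10
Step 2: v brought to 10 mL → factor = 10 mL/v
Step 3: 100 μL + 1900 μL = 2000 μL total → factor 2000/100 = 20
Step 4: 0.1 mL + 9.9 mL = 10 mL total → factor 10/0.1 = 100
Product of known-step factors = 20000
Overall factor = 1.50 mM / (3.75 nM) = 4 × 10^5
Step-2 factor = 4 × 10^5 / 20000 = 20
v = 10 mL / 20 = 0.500 mL

0.500 mL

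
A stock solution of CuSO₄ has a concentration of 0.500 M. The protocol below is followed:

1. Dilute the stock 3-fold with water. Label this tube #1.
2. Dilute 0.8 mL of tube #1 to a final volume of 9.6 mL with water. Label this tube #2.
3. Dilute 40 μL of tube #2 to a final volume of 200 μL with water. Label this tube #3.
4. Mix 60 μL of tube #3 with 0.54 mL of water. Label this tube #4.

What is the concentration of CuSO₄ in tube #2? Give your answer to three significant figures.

0.0139 M

Step 1: 3-fold → factor 3
Step 2: 0.8 mL brought to 9.6 mL → factor 9.6/0.8 = 12
Dilution factor through tube #2 = 3 × 12 = 36
[tube #2] = 0.500 M / 36 = 0.0139 M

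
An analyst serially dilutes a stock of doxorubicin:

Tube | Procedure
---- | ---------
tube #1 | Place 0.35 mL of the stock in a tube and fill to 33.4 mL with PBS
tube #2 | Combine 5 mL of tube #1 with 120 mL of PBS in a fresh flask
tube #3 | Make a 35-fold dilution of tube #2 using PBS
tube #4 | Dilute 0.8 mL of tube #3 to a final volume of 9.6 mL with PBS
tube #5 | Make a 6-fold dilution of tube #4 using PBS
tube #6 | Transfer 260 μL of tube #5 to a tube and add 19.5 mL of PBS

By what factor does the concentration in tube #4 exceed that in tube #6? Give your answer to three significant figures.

Step 1: 0.35 mL brought to 33.4 mL → factor 33.4/0.35 = 95.429
Step 2: 5 mL + 120 mL = 125 mL total → factor 125/5 = 25
Step 3: 35-fold → factor 35
Step 4: 0.8 mL brought to 9.6 mL → factor 9.6/0.8 = 12
Step 5: 6-fold → factor 6
Step 6: 260 μL + 19.5 mL = 19760 μL total → factor 19760/260 = 76
Dilution factor to tube #4 = 1.002 × 10^6; to tube #6 = 4.5691 × 10^8
[tube #4]/[tube #6] = (factor to tube #6)/(factor to tube #4) = 4.5691 × 10^8/1.002 × 10^6 = 456

456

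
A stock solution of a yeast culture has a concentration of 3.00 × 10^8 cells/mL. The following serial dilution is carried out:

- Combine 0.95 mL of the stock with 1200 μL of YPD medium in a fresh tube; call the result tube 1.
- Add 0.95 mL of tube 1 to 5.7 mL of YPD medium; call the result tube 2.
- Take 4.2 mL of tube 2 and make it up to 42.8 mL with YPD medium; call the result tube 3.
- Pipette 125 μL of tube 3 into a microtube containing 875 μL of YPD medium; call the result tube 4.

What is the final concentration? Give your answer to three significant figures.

Step 1: 0.95 mL + 1200 μL = 2.15 mL total → factor 2.15/0.95 = 2.2632
Step 2: 0.95 mL + 5.7 mL = 6.65 mL total → factor 6.65/0.95 = 7
Step 3: 4.2 mL brought to 42.8 mL → factor 42.8/4.2 = 10.19
Step 4: 125 μL + 875 μL = 1000 μL total → factor 1000/125 = 8
Overall dilution factor = 2.2632 × 7 × 10.19 × 8 = 1291.5
Final = 3.00 × 10^8 cells/mL / 1291.5 = 2.32 × 10^5 cells/mL

2.32 × 10^5 cells/mL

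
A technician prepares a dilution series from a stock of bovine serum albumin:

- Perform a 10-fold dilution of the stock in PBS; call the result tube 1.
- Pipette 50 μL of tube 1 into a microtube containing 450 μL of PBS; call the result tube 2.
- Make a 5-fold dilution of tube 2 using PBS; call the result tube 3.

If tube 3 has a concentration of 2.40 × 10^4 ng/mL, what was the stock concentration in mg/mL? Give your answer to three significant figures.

Step 1: 10-fold → factor 10
Step 2: 50 μL + 450 μL = 500 μL total → factor 500/50 = 10
Step 3: 5-fold → factor 5
Overall dilution factor = 10 × 10 × 5 = 500
Stock = 2.40 × 10^4 ng/mL × 500 = 1.200 × 10^7 ng/mL = 12.0 mg/mL

12.0 mg/mL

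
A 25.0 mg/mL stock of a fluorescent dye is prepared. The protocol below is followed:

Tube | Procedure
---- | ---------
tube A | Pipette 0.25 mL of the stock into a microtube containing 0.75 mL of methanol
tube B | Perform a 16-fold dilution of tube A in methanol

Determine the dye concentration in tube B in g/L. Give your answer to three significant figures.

Step 1: 0.25 mL + 0.75 mL = 1 mL total → factor 1/0.25 = 4
Step 2: 16-fold → factor 16
Overall dilution factor = 4 × 16 = 64
Final = 25.0 mg/mL / 64 = 0.3906 mg/mL = 0.391 g/L

0.391 g/L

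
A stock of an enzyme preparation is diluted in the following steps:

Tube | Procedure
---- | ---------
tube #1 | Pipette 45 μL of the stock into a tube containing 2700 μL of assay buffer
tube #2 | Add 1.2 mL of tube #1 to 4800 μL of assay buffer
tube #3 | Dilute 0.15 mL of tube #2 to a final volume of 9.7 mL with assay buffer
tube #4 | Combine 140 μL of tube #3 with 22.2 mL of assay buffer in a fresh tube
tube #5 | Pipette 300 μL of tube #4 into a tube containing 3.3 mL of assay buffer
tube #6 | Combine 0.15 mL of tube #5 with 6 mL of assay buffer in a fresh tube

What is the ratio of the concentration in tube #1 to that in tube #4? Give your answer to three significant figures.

5.16 × 10^4

Step 1: 45 μL + 2700 μL = 2745 μL total → factor 2745/45 = 61
Step 2: 1.2 mL + 4800 μL = 6 mL total → factor 6/1.2 = 5
Step 3: 0.15 mL brought to 9.7 mL → factor 9.7/0.15 = 64.667
Step 4: 140 μL + 22.2 mL = 22340 μL total → factor 22340/140 = 159.57
Dilution factor to tube #1 = 61; to tube #4 = 3.1473 × 10^6
[tube #1]/[tube #4] = (factor to tube #4)/(factor to tube #1) = 3.1473 × 10^6/61 = 5.16 × 10^4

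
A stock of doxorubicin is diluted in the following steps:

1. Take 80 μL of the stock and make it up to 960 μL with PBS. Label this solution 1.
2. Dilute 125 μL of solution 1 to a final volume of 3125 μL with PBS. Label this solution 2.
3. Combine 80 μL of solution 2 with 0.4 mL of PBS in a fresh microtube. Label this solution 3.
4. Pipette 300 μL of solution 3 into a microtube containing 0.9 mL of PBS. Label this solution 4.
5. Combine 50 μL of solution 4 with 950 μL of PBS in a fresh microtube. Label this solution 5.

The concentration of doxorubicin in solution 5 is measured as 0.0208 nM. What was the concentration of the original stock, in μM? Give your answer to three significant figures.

3.00 μM

Step 1: 80 μL brought to 960 μL → factor 960/80 = 12
Step 2: 125 μL brought to 3125 μL → factor 3125/125 = 25
Step 3: 80 μL + 0.4 mL = 480 μL total → factor 480/80 = 6
Step 4: 300 μL + 0.9 mL = 1200 μL total → factor 1200/300 = 4
Step 5: 50 μL + 950 μL = 1000 μL total → factor 1000/50 = 20
Overall dilution factor = 12 × 25 × 6 × 4 × 20 = 1.44 × 10^5
Stock = 0.0208 nM × 1.44 × 10^5 = 2995 nM = 3.00 μM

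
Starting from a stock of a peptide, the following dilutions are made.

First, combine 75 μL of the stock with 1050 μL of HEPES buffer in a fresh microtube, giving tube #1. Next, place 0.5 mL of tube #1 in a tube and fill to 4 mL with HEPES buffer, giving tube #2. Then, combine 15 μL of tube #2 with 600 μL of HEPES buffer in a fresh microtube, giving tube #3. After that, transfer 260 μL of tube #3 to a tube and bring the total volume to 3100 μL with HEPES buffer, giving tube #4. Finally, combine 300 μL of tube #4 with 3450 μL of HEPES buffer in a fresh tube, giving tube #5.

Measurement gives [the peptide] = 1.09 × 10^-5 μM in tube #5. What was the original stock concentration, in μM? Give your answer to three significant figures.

7.99 μM

Step 1: 75 μL + 1050 μL = 1125 μL total → factor 1125/75 = 15
Step 2: 0.5 mL brought to 4 mL → factor 4/0.5 = 8
Step 3: 15 μL + 600 μL = 615 μL total → factor 615/15 = 41
Step 4: 260 μL brought to 3100 μL → factor 3100/260 = 11.923
Step 5: 300 μL + 3450 μL = 3750 μL total → factor 3750/300 = 12.5
Overall dilution factor = 15 × 8 × 41 × 11.923 × 12.5 = 7.3327 × 10^5
Stock = 1.09 × 10^-5 μM × 7.3327 × 10^5 = 7.99 μM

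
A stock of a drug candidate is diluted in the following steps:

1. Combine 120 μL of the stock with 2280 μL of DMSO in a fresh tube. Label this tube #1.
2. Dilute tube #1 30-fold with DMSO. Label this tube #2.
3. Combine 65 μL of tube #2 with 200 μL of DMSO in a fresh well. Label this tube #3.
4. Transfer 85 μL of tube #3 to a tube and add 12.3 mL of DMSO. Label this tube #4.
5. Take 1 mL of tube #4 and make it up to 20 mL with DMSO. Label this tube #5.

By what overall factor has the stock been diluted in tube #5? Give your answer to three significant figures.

Step 1: 120 μL + 2280 μL = 2400 μL total → factor 2400/120 = 20
Step 2: 30-fold → factor 30
Step 3: 65 μL + 200 μL = 265 μL total → factor 265/65 = 4.0769
Step 4: 85 μL + 12.3 mL = 12385 μL total → factor 12385/85 = 145.71
Step 5: 1 mL brought to 20 mL → factor 20/1 = 20
Overall dilution factor = 20 × 30 × 4.0769 × 145.71 × 20 = 7.1284 × 10^6

7.13 × 10^6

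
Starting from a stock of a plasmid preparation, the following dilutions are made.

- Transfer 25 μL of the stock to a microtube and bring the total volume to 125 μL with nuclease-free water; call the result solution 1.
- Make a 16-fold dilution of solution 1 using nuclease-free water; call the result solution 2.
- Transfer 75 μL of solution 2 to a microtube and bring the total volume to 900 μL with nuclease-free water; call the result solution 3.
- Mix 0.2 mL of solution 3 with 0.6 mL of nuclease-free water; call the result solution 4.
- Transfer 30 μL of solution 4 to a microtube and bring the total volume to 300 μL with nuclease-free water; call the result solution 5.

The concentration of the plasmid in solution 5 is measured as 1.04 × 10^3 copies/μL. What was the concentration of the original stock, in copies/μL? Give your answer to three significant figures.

3.99 × 10^7 copies/μL

Step 1: 25 μL brought to 125 μL → factor 125/25 = 5
Step 2: 16-fold → factor 16
Step 3: 75 μL brought to 900 μL → factor 900/75 = 12
Step 4: 0.2 mL + 0.6 mL = 0.8 mL total → factor 0.8/0.2 = 4
Step 5: 30 μL brought to 300 μL → factor 300/30 = 10
Overall dilution factor = 5 × 16 × 12 × 4 × 10 = 38400
Stock = 1.04 × 10^3 copies/μL × 38400 = 3.99 × 10^7 copies/μL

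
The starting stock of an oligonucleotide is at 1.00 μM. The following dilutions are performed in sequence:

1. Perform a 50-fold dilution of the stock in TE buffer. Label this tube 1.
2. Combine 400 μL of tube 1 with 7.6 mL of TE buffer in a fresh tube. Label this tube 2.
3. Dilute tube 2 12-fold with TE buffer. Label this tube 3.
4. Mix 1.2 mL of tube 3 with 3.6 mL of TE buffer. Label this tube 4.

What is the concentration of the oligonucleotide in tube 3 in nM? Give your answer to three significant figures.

0.0833 nM

Step 1: 50-fold → factor 50
Step 2: 400 μL + 7.6 mL = 8000 μL total → factor 8000/400 = 20
Step 3: 12-fold → factor 12
Dilution factor through tube 3 = 50 × 20 × 12 = 12000
[tube 3] = 1.00 μM / 12000 = 8.333 × 10^-5 μM = 0.0833 nM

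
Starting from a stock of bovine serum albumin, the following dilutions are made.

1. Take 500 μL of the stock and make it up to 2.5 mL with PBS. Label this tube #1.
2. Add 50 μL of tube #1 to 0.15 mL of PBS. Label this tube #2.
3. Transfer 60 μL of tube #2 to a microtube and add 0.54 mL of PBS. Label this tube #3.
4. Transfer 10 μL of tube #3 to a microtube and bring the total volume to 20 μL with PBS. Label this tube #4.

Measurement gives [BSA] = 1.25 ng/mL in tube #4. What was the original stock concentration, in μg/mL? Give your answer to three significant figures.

0.500 μg/mL

Step 1: 500 μL brought to 2.5 mL → factor 2500/500 = 5
Step 2: 50 μL + 0.15 mL = 200 μL total → factor 200/50 = 4
Step 3: 60 μL + 0.54 mL = 600 μL total → factor 600/60 = 10
Step 4: 10 μL brought to 20 μL → factor 20/10 = 2
Overall dilution factor = 5 × 4 × 10 × 2 = 400
Stock = 1.25 ng/mL × 400 = 500.0 ng/mL = 0.500 μg/mL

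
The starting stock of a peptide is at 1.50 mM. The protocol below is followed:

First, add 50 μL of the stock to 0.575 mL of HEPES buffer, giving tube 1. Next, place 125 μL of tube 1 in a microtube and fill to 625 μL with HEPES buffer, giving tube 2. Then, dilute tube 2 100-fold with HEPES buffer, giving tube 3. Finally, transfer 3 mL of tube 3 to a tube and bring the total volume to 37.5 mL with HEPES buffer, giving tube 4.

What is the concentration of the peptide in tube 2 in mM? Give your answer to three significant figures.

0.0240 mM

Step 1: 50 μL + 0.575 mL = 625 μL total → factor 625/50 = 12.5
Step 2: 125 μL brought to 625 μL → factor 625/125 = 5
Dilution factor through tube 2 = 12.5 × 5 = 62.5
[tube 2] = 1.50 mM / 62.5 = 0.0240 mM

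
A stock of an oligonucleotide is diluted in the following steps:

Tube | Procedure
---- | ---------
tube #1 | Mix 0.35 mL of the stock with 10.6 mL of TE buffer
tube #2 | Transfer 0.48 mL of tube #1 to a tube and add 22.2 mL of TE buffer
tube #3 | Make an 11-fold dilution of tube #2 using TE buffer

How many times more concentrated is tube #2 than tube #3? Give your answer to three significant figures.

11.0

Step 1: 0.35 mL + 10.6 mL = 10.95 mL total → factor 10.95/0.35 = 31.286
Step 2: 0.48 mL + 22.2 mL = 22.68 mL total → factor 22.68/0.48 = 47.25
Step 3: 11-fold → factor 11
Dilution factor to tube #2 = 1478.2; to tube #3 = 16261
[tube #2]/[tube #3] = (factor to tube #3)/(factor to tube #2) = 16261/1478.2 = 11.0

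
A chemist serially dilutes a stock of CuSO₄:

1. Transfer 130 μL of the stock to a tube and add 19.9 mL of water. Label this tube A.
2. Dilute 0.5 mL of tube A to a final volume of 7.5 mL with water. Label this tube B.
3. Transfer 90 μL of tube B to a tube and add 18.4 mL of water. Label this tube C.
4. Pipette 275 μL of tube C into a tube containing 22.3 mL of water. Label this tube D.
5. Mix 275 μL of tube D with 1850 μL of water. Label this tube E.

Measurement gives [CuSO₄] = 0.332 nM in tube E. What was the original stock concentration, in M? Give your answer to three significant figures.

Step 1: 130 μL + 19.9 mL = 20030 μL total → factor 20030/130 = 154.08
Step 2: 0.5 mL brought to 7.5 mL → factor 7.5/0.5 = 15
Step 3: 90 μL + 18.4 mL = 18490 μL total → factor 18490/90 = 205.44
Step 4: 275 μL + 22.3 mL = 22575 μL total → factor 22575/275 = 82.091
Step 5: 275 μL + 1850 μL = 2125 μL total → factor 2125/275 = 7.7273
Overall dilution factor = 154.08 × 15 × 205.44 × 82.091 × 7.7273 = 3.0119 × 10^8
Stock = 0.332 nM × 3.0119 × 10^8 = 1.000 × 10^8 nM = 0.100 M

0.100 M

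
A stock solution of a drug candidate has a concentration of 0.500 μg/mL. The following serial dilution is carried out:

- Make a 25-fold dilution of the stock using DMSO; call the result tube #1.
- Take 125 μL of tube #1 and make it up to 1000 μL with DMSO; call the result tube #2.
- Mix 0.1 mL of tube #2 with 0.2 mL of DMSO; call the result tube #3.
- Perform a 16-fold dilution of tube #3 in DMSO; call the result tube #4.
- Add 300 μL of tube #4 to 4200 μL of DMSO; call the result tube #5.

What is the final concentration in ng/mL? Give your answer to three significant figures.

0.00347 ng/mL

Step 1: 25-fold → factor 25
Step 2: 125 μL brought to 1000 μL → factor 1000/125 = 8
Step 3: 0.1 mL + 0.2 mL = 0.3 mL total → factor 0.3/0.1 = 3
Step 4: 16-fold → factor 16
Step 5: 300 μL + 4200 μL = 4500 μL total → factor 4500/300 = 15
Overall dilution factor = 25 × 8 × 3 × 16 × 15 = 1.44 × 10^5
Final = 0.500 μg/mL / 1.44 × 10^5 = 3.472 × 10^-6 μg/mL = 0.00347 ng/mL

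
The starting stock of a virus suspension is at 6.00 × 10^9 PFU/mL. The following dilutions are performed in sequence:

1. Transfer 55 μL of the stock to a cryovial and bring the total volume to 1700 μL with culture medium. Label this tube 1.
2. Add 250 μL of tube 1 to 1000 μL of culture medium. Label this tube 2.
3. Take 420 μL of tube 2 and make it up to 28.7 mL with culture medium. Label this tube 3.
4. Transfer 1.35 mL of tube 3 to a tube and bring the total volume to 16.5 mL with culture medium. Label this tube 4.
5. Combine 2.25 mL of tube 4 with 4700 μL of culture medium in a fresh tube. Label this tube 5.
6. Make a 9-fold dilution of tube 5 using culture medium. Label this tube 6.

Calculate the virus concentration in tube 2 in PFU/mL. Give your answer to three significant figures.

Step 1: 55 μL brought to 1700 μL → factor 1700/55 = 30.909
Step 2: 250 μL + 1000 μL = 1250 μL total → factor 1250/250 = 5
Dilution factor through tube 2 = 30.909 × 5 = 154.55
[tube 2] = 6.00 × 10^9 PFU/mL / 154.55 = 3.88 × 10^7 PFU/mL

3.88 × 10^7 PFU/mL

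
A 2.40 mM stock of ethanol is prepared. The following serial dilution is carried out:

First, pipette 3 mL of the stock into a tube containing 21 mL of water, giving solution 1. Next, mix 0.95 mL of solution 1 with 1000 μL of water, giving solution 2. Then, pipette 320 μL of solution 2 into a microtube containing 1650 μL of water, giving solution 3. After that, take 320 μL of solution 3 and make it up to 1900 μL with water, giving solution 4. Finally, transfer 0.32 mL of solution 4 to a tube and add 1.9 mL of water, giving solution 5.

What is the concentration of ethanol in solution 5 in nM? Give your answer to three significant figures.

Step 1: 3 mL + 21 mL = 24 mL total → factor 24/3 = 8
Step 2: 0.95 mL + 1000 μL = 1.95 mL total → factor 1.95/0.95 = 2.0526
Step 3: 320 μL + 1650 μL = 1970 μL total → factor 1970/320 = 6.1562
Step 4: 320 μL brought to 1900 μL → factor 1900/320 = 5.9375
Step 5: 0.32 mL + 1.9 mL = 2.22 mL total → factor 2.22/0.32 = 6.9375
Overall dilution factor = 8 × 2.0526 × 6.1562 × 5.9375 × 6.9375 = 4164.1
Final = 2.40 mM / 4164.1 = 0.0005764 mM = 576 nM

576 nM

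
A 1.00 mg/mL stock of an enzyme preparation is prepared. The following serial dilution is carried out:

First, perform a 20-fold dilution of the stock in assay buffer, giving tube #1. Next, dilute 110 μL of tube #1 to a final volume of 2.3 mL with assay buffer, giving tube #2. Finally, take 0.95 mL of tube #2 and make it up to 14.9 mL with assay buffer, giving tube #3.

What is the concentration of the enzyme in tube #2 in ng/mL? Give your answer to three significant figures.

Step 1: 20-fold → factor 20
Step 2: 110 μL brought to 2.3 mL → factor 2300/110 = 20.909
Dilution factor through tube #2 = 20 × 20.909 = 418.18
[tube #2] = 1.00 mg/mL / 418.18 = 0.002391 mg/mL = 2.39 × 10^3 ng/mL

2.39 × 10^3 ng/mL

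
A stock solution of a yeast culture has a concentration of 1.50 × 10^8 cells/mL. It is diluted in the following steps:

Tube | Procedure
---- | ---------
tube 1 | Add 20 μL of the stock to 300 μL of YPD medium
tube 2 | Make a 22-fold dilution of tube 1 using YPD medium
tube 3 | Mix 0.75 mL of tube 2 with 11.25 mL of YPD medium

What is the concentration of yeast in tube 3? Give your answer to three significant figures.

Step 1: 20 μL + 300 μL = 320 μL total → factor 320/20 = 16
Step 2: 22-fold → factor 22
Step 3: 0.75 mL + 11.25 mL = 12 mL total → factor 12/0.75 = 16
Overall dilution factor = 16 × 22 × 16 = 5632
Final = 1.50 × 10^8 cells/mL / 5632 = 2.66 × 10^4 cells/mL

2.66 × 10^4 cells/mL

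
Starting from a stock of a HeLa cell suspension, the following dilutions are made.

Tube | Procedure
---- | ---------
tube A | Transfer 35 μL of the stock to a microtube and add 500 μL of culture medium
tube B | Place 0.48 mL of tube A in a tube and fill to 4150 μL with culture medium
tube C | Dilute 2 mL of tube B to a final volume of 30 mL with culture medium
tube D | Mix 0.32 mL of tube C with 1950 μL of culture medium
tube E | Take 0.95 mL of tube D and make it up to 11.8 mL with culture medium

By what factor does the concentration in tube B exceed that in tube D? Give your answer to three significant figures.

Step 1: 35 μL + 500 μL = 535 μL total → factor 535/35 = 15.286
Step 2: 0.48 mL brought to 4150 μL → factor 4.15/0.48 = 8.6458
Step 3: 2 mL brought to 30 mL → factor 30/2 = 15
Step 4: 0.32 mL + 1950 μL = 2.27 mL total → factor 2.27/0.32 = 7.0938
Dilution factor to tube B = 132.16; to tube D = 14062
[tube B]/[tube D] = (factor to tube D)/(factor to tube B) = 14062/132.16 = 106

106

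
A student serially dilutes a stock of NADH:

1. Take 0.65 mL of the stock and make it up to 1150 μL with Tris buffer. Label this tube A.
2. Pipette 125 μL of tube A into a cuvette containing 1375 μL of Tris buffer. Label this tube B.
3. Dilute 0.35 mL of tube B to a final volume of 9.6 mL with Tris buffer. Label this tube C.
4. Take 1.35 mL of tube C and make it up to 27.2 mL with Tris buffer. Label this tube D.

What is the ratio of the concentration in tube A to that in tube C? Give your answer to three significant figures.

Step 1: 0.65 mL brought to 1150 μL → factor 1.15/0.65 = 1.7692
Step 2: 125 μL + 1375 μL = 1500 μL total → factor 1500/125 = 12
Step 3: 0.35 mL brought to 9.6 mL → factor 9.6/0.35 = 27.429
Dilution factor to tube A = 1.7692; to tube C = 582.33
[tube A]/[tube C] = (factor to tube C)/(factor to tube A) = 582.33/1.7692 = 329

329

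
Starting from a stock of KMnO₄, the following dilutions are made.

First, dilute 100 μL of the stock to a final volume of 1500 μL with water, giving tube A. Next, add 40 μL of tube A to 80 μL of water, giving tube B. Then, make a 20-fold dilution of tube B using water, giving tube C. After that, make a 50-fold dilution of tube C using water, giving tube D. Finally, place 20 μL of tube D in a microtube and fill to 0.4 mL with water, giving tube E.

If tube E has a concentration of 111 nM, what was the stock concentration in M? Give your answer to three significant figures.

Step 1: 100 μL brought to 1500 μL → factor 1500/100 = 15
Step 2: 40 μL + 80 μL = 120 μL total → factor 120/40 = 3
Step 3: 20-fold → factor 20
Step 4: 50-fold → factor 50
Step 5: 20 μL brought to 0.4 mL → factor 400/20 = 20
Overall dilution factor = 15 × 3 × 20 × 50 × 20 = 9 × 10^5
Stock = 111 nM × 9 × 10^5 = 9.990 × 10^7 nM = 0.0999 M

0.0999 M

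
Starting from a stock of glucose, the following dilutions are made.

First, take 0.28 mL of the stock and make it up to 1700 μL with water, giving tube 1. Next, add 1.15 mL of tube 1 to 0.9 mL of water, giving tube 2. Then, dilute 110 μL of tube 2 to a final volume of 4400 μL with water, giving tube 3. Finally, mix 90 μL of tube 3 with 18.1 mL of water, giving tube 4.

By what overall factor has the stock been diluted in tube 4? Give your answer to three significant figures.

Step 1: 0.28 mL brought to 1700 μL → factor 1.7/0.28 = 6.0714
Step 2: 1.15 mL + 0.9 mL = 2.05 mL total → factor 2.05/1.15 = 1.7826
Step 3: 110 μL brought to 4400 μL → factor 4400/110 = 40
Step 4: 90 μL + 18.1 mL = 18190 μL total → factor 18190/90 = 202.11
Overall dilution factor = 6.0714 × 1.7826 × 40 × 202.11 = 87498

8.75 × 10^4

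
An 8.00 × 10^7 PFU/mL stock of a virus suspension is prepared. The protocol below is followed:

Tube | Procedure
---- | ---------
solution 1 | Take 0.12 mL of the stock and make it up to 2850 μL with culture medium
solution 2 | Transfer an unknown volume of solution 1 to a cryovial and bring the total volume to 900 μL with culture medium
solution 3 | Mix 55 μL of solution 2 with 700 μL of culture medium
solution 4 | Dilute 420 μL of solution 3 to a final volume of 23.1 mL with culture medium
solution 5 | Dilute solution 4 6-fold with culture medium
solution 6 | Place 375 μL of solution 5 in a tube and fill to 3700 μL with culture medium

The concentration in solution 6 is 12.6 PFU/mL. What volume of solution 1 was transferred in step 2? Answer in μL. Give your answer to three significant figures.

Step 1: 0.12 mL brought to 2850 μL → factor 2.85/0.12 = 23.75
Step 2: v brought to 900 μL → factor = 900 μL/v
Step 3: 55 μL + 700 μL = 755 μL total → factor 755/55 = 13.727
Step 4: 420 μL brought to 23.1 mL → factor 23100/420 = 55
Step 5: 6-fold → factor 6
Step 6: 375 μL brought to 3700 μL → factor 3700/375 = 9.8667
Product of known-step factors = 1.0615 × 10^6
Overall factor = 8.00 × 10^7 PFU/mL / (12.6 PFU/mL) = 6.3492 × 10^6
Step-2 factor = 6.3492 × 10^6 / 1.0615 × 10^6 = 5.9812
v = 900 μL / 5.9812 = 150 μL

150 μL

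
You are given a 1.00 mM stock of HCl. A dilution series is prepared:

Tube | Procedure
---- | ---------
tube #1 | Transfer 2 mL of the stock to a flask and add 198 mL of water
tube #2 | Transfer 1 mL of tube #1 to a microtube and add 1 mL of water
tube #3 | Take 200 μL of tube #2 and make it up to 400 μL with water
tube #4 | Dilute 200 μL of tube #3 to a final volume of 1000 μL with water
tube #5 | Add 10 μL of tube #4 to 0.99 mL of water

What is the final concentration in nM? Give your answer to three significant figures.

Step 1: 2 mL + 198 mL = 200 mL total → factor 200/2 = 100
Step 2: 1 mL + 1 mL = 2 mL total → factor 2/1 = 2
Step 3: 200 μL brought to 400 μL → factor 400/200 = 2
Step 4: 200 μL brought to 1000 μL → factor 1000/200 = 5
Step 5: 10 μL + 0.99 mL = 1000 μL total → factor 1000/10 = 100
Overall dilution factor = 100 × 2 × 2 × 5 × 100 = 2 × 10^5
Final = 1.00 mM / 2 × 10^5 = 5.000 × 10^-6 mM = 5.00 nM

5.00 nM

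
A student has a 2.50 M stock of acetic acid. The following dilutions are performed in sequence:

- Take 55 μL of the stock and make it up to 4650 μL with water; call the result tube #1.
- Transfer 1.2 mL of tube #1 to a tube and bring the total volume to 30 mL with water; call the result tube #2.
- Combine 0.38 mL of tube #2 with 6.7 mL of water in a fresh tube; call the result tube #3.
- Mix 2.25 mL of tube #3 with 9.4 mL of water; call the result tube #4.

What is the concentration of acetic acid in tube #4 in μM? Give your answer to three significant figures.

Step 1: 55 μL brought to 4650 μL → factor 4650/55 = 84.545
Step 2: 1.2 mL brought to 30 mL → factor 30/1.2 = 25
Step 3: 0.38 mL + 6.7 mL = 7.08 mL total → factor 7.08/0.38 = 18.632
Step 4: 2.25 mL + 9.4 mL = 11.65 mL total → factor 11.65/2.25 = 5.1778
Overall dilution factor = 84.545 × 25 × 18.632 × 5.1778 = 2.039 × 10^5
Final = 2.50 M / 2.039 × 10^5 = 1.226 × 10^-5 M = 12.3 μM

12.3 μM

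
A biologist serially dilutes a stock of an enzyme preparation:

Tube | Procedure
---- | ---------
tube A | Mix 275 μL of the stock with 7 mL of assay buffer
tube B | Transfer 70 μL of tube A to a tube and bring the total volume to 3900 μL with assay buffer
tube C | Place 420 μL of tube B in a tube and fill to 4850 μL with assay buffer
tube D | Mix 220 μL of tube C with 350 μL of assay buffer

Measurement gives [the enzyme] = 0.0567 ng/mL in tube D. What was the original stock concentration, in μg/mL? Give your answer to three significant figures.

2.50 μg/mL

Step 1: 275 μL + 7 mL = 7275 μL total → factor 7275/275 = 26.455
Step 2: 70 μL brought to 3900 μL → factor 3900/70 = 55.714
Step 3: 420 μL brought to 4850 μL → factor 4850/420 = 11.548
Step 4: 220 μL + 350 μL = 570 μL total → factor 570/220 = 2.5909
Overall dilution factor = 26.455 × 55.714 × 11.548 × 2.5909 = 44097
Stock = 0.0567 ng/mL × 44097 = 2500 ng/mL = 2.50 μg/mL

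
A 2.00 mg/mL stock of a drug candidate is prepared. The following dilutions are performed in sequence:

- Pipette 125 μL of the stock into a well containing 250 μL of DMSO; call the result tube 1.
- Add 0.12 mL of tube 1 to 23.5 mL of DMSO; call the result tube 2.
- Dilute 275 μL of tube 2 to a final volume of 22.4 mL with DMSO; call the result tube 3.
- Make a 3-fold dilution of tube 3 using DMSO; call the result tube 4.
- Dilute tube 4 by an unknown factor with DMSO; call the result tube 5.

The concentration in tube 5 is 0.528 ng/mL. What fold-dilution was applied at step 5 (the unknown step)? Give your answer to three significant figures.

Step 1: 125 μL + 250 μL = 375 μL total → factor 375/125 = 3
Step 2: 0.12 mL + 23.5 mL = 23.62 mL total → factor 23.62/0.12 = 196.83
Step 3: 275 μL brought to 22.4 mL → factor 22400/275 = 81.455
Step 4: 3-fold → factor 3
Step 5: unknown factor x
Product of known-step factors = 1.443 × 10^5
Overall factor = 2.00 mg/mL / (0.528 ng/mL) = 3.7879 × 10^6
x = 3.7879 × 10^6 / 1.443 × 10^5 = 26.3

26.3-fold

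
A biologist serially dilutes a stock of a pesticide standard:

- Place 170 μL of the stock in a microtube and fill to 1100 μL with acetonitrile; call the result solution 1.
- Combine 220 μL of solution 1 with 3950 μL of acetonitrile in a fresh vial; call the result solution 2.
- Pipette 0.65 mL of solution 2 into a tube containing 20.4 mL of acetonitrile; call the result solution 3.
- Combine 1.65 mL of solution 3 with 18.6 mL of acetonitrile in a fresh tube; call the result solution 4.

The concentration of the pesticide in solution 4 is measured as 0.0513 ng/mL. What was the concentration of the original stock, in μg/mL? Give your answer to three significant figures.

Step 1: 170 μL brought to 1100 μL → factor 1100/170 = 6.4706
Step 2: 220 μL + 3950 μL = 4170 μL total → factor 4170/220 = 18.955
Step 3: 0.65 mL + 20.4 mL = 21.05 mL total → factor 21.05/0.65 = 32.385
Step 4: 1.65 mL + 18.6 mL = 20.25 mL total → factor 20.25/1.65 = 12.273
Overall dilution factor = 6.4706 × 18.955 × 32.385 × 12.273 = 48746
Stock = 0.0513 ng/mL × 48746 = 2501 ng/mL = 2.50 μg/mL

2.50 μg/mL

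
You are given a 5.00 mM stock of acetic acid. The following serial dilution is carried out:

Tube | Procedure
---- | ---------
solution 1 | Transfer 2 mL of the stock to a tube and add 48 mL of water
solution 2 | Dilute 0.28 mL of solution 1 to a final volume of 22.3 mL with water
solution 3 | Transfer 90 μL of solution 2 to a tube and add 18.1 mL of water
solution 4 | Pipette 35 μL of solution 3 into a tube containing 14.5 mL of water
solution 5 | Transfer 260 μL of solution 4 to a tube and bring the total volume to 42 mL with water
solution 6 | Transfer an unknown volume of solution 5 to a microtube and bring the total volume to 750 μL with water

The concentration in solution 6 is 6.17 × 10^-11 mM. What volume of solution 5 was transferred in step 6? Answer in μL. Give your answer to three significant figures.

250 μL

Step 1: 2 mL + 48 mL = 50 mL total → factor 50/2 = 25
Step 2: 0.28 mL brought to 22.3 mL → factor 22.3/0.28 = 79.643
Step 3: 90 μL + 18.1 mL = 18190 μL total → factor 18190/90 = 202.11
Step 4: 35 μL + 14.5 mL = 14535 μL total → factor 14535/35 = 415.29
Step 5: 260 μL brought to 42 mL → factor 42000/260 = 161.54
Step 6: v brought to 750 μL → factor = 750 μL/v
Product of known-step factors = 2.6996 × 10^10
Overall factor = 5.00 mM / (6.17 × 10^-11 mM) = 8.1037 × 10^10
Step-6 factor = 8.1037 × 10^10 / 2.6996 × 10^10 = 3.0018
v = 750 μL / 3.0018 = 250 μL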